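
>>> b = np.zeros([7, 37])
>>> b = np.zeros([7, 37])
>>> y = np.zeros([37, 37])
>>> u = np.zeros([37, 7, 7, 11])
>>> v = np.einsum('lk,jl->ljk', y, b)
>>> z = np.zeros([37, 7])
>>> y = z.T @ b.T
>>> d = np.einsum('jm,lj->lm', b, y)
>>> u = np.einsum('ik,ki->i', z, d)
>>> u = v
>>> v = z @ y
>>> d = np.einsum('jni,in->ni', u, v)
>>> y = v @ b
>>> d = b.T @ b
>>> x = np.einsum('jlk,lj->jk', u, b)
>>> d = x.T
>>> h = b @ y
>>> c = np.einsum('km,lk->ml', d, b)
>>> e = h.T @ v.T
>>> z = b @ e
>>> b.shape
(7, 37)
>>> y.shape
(37, 37)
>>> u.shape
(37, 7, 37)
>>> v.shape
(37, 7)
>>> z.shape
(7, 37)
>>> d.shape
(37, 37)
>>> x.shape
(37, 37)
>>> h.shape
(7, 37)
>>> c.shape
(37, 7)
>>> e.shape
(37, 37)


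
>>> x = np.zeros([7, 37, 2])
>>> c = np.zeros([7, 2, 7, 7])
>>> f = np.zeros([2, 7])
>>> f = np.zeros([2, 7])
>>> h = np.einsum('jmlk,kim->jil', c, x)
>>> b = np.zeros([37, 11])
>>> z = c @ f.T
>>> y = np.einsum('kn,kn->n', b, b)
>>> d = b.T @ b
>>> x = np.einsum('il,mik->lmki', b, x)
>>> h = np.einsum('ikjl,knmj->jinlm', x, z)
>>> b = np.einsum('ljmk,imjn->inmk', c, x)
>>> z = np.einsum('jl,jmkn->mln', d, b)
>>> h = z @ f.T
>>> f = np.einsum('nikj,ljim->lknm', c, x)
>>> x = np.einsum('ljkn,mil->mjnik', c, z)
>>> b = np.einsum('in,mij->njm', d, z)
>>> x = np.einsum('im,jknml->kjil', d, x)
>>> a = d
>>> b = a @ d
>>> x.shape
(2, 37, 11, 7)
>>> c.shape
(7, 2, 7, 7)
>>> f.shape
(11, 7, 7, 37)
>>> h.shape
(37, 11, 2)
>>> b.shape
(11, 11)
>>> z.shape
(37, 11, 7)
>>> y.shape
(11,)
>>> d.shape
(11, 11)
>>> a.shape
(11, 11)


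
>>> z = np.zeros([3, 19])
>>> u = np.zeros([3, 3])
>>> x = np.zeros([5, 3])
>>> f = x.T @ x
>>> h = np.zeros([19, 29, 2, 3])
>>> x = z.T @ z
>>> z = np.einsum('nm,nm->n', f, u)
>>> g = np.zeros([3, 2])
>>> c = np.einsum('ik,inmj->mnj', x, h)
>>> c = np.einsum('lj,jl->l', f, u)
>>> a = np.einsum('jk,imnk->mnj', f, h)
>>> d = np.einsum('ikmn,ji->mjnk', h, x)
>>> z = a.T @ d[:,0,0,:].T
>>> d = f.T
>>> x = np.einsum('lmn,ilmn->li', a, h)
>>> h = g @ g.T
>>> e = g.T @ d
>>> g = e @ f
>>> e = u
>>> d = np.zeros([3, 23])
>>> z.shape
(3, 2, 2)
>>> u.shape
(3, 3)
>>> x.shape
(29, 19)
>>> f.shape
(3, 3)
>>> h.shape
(3, 3)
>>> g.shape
(2, 3)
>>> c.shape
(3,)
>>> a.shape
(29, 2, 3)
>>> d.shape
(3, 23)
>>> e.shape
(3, 3)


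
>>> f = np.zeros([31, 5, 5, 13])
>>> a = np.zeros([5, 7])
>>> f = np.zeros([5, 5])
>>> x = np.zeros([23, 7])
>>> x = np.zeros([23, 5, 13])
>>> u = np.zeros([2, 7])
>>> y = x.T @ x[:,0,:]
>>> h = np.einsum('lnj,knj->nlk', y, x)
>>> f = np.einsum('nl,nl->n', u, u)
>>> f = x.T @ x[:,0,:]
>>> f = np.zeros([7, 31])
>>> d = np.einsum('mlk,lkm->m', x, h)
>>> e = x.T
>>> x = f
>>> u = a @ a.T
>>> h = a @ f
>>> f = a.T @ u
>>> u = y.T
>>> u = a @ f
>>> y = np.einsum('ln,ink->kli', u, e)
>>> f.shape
(7, 5)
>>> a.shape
(5, 7)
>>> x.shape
(7, 31)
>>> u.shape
(5, 5)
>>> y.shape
(23, 5, 13)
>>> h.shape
(5, 31)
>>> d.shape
(23,)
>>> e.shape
(13, 5, 23)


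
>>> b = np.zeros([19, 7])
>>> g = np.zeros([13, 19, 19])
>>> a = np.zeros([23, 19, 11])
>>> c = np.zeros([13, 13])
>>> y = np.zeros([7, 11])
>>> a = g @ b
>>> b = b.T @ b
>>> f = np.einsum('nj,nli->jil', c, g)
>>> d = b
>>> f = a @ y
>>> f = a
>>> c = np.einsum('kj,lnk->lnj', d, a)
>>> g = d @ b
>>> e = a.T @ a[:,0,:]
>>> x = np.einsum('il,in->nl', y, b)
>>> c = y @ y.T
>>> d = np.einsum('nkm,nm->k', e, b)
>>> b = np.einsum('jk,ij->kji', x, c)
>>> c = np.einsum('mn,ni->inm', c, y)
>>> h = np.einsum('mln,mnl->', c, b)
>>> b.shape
(11, 7, 7)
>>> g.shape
(7, 7)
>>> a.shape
(13, 19, 7)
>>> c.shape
(11, 7, 7)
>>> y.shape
(7, 11)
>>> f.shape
(13, 19, 7)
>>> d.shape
(19,)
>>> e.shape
(7, 19, 7)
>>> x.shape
(7, 11)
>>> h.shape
()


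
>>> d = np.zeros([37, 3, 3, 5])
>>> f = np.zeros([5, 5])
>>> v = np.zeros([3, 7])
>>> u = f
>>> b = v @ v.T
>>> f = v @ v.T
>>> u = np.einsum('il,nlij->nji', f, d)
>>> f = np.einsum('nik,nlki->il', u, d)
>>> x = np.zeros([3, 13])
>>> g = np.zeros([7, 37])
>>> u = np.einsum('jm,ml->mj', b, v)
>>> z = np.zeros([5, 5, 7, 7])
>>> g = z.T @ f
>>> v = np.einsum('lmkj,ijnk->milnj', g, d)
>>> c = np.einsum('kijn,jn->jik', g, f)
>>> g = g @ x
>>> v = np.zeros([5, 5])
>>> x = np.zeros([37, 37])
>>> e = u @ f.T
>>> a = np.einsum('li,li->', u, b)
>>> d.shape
(37, 3, 3, 5)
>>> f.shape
(5, 3)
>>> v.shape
(5, 5)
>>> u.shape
(3, 3)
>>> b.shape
(3, 3)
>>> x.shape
(37, 37)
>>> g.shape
(7, 7, 5, 13)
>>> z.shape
(5, 5, 7, 7)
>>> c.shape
(5, 7, 7)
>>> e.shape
(3, 5)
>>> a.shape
()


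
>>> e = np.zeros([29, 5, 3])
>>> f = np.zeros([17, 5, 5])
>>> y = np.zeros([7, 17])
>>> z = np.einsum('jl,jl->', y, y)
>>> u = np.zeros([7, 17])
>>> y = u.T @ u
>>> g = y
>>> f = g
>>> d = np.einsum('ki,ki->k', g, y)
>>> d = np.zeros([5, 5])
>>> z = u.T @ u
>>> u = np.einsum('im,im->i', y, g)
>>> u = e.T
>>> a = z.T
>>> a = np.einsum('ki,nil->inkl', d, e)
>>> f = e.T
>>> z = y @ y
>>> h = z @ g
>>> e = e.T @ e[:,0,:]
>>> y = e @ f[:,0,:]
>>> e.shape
(3, 5, 3)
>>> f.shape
(3, 5, 29)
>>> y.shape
(3, 5, 29)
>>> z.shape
(17, 17)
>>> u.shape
(3, 5, 29)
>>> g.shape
(17, 17)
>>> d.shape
(5, 5)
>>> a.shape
(5, 29, 5, 3)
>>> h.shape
(17, 17)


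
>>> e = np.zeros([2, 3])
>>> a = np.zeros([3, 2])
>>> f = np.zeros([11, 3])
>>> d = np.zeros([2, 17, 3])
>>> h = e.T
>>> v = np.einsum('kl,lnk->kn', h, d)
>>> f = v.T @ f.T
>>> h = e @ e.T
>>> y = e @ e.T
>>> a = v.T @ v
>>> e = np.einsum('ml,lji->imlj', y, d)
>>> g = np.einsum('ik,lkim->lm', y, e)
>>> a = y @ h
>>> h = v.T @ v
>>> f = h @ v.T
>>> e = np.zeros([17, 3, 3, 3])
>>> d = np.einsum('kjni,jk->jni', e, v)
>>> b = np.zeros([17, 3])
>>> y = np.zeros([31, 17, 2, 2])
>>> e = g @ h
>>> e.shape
(3, 17)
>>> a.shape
(2, 2)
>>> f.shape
(17, 3)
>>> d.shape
(3, 3, 3)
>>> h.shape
(17, 17)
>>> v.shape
(3, 17)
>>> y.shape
(31, 17, 2, 2)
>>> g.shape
(3, 17)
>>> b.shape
(17, 3)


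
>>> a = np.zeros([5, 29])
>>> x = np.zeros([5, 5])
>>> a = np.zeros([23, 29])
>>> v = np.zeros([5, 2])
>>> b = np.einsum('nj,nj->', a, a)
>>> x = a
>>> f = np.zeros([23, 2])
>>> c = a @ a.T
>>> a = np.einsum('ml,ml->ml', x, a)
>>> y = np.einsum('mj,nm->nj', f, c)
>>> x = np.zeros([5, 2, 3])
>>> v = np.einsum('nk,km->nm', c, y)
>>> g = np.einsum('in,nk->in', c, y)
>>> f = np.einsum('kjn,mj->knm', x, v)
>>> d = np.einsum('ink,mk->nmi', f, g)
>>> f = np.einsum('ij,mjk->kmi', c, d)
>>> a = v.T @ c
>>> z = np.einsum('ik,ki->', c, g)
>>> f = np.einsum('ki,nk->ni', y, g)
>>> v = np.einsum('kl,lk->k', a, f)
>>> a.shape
(2, 23)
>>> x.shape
(5, 2, 3)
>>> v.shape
(2,)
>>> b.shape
()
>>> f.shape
(23, 2)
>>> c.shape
(23, 23)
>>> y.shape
(23, 2)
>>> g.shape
(23, 23)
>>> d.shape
(3, 23, 5)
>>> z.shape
()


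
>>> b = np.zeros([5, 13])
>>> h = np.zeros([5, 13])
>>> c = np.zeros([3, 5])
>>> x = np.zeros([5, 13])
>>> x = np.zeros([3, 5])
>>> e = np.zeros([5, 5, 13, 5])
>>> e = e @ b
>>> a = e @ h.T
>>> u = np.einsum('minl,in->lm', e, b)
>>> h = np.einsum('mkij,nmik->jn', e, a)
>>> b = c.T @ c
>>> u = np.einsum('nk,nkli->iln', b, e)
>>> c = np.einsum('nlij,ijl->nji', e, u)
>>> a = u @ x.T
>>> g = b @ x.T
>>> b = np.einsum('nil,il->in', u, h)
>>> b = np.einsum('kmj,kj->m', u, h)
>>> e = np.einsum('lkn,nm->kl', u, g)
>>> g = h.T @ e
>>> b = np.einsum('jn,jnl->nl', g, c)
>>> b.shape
(13, 13)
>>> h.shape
(13, 5)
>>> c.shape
(5, 13, 13)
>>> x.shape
(3, 5)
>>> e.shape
(13, 13)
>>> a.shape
(13, 13, 3)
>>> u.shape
(13, 13, 5)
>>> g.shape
(5, 13)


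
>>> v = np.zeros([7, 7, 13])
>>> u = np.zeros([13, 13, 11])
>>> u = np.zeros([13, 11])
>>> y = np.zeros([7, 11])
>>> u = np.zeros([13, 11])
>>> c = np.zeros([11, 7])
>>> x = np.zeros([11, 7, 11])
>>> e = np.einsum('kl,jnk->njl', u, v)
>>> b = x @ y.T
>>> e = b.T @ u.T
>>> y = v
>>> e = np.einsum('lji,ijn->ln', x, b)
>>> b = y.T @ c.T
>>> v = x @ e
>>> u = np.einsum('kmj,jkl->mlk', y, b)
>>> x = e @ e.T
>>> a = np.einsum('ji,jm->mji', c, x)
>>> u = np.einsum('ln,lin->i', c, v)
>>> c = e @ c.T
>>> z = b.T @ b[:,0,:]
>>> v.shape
(11, 7, 7)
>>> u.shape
(7,)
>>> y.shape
(7, 7, 13)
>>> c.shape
(11, 11)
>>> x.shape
(11, 11)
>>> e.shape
(11, 7)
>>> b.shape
(13, 7, 11)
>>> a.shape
(11, 11, 7)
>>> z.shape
(11, 7, 11)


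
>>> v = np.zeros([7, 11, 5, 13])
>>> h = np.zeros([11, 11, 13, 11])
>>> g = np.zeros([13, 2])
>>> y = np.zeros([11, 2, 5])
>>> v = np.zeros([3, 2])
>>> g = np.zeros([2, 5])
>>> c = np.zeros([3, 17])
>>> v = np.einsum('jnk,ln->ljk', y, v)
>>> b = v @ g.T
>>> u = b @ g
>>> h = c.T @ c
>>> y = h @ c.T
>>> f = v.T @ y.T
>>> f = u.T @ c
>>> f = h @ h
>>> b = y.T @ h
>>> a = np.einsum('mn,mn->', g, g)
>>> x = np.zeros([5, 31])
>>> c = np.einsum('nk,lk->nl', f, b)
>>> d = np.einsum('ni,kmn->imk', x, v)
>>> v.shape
(3, 11, 5)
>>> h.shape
(17, 17)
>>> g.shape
(2, 5)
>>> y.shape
(17, 3)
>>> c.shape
(17, 3)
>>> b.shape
(3, 17)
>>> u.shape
(3, 11, 5)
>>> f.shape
(17, 17)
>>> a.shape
()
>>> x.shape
(5, 31)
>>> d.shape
(31, 11, 3)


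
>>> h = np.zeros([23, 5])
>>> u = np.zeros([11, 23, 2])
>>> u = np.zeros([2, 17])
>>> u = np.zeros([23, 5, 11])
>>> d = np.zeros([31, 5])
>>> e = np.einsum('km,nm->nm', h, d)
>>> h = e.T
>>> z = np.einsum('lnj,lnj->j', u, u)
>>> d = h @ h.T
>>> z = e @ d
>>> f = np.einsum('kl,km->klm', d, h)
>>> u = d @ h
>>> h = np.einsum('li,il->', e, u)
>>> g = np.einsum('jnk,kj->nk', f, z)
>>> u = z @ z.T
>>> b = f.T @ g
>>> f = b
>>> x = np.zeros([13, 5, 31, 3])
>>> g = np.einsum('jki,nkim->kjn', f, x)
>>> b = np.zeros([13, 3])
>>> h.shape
()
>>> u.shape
(31, 31)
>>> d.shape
(5, 5)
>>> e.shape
(31, 5)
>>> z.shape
(31, 5)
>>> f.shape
(31, 5, 31)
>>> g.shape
(5, 31, 13)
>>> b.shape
(13, 3)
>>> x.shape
(13, 5, 31, 3)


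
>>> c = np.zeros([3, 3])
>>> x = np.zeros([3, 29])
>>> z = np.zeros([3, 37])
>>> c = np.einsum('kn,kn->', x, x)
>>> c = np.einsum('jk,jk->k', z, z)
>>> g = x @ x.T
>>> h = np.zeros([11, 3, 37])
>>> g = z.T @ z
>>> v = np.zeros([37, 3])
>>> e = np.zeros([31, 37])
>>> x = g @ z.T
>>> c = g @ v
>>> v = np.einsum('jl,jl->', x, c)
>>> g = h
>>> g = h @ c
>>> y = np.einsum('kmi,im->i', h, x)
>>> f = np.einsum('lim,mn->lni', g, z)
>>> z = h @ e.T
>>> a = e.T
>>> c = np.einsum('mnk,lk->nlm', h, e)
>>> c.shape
(3, 31, 11)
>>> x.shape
(37, 3)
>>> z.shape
(11, 3, 31)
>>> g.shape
(11, 3, 3)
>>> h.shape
(11, 3, 37)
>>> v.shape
()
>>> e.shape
(31, 37)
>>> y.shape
(37,)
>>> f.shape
(11, 37, 3)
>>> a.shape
(37, 31)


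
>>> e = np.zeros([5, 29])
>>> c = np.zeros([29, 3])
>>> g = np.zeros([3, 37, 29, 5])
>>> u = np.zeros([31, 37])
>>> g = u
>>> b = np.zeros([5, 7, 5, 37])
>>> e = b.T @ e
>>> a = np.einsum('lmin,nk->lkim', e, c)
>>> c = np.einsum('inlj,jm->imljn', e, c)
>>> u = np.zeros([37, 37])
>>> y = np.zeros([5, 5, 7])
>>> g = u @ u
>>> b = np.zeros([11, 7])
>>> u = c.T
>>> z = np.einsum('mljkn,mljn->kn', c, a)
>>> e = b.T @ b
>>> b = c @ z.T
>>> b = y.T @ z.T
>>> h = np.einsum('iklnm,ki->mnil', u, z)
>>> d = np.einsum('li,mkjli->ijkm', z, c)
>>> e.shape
(7, 7)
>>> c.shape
(37, 3, 7, 29, 5)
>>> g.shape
(37, 37)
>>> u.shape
(5, 29, 7, 3, 37)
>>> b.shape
(7, 5, 29)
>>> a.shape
(37, 3, 7, 5)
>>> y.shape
(5, 5, 7)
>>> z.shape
(29, 5)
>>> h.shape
(37, 3, 5, 7)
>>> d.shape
(5, 7, 3, 37)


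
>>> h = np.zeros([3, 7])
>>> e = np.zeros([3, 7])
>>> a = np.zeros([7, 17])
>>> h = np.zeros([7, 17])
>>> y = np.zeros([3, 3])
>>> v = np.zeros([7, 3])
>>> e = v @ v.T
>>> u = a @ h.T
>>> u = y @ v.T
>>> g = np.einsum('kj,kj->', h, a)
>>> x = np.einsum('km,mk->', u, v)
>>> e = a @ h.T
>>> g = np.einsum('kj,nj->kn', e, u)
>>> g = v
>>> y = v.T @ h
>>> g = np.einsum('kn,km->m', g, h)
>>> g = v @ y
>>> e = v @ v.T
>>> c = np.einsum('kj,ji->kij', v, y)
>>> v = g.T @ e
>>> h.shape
(7, 17)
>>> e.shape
(7, 7)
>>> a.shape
(7, 17)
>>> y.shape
(3, 17)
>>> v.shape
(17, 7)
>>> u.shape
(3, 7)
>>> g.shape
(7, 17)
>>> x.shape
()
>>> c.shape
(7, 17, 3)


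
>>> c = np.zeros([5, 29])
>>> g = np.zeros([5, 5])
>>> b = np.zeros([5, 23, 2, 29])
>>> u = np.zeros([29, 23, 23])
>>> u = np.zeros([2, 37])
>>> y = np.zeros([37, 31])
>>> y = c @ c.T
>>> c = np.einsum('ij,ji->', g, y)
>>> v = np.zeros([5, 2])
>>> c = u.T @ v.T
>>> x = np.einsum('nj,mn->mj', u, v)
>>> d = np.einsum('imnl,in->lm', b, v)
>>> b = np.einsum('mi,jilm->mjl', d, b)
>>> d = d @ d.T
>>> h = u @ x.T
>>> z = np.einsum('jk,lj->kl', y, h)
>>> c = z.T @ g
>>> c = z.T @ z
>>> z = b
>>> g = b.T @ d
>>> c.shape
(2, 2)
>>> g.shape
(2, 5, 29)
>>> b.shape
(29, 5, 2)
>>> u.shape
(2, 37)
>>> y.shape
(5, 5)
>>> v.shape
(5, 2)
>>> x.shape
(5, 37)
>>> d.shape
(29, 29)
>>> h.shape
(2, 5)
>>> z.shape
(29, 5, 2)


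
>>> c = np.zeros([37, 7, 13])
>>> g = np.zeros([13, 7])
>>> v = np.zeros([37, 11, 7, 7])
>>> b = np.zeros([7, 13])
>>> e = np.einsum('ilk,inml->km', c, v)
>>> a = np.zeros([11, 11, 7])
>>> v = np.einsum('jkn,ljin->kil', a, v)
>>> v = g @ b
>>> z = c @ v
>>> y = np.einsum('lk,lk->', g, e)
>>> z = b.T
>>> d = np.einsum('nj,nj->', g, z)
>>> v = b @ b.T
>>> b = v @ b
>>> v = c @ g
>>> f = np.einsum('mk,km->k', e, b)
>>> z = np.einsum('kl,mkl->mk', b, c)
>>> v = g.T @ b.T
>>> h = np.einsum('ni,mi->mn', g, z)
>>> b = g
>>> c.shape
(37, 7, 13)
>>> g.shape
(13, 7)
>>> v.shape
(7, 7)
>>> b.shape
(13, 7)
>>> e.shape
(13, 7)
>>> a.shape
(11, 11, 7)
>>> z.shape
(37, 7)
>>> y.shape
()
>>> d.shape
()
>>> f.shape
(7,)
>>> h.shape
(37, 13)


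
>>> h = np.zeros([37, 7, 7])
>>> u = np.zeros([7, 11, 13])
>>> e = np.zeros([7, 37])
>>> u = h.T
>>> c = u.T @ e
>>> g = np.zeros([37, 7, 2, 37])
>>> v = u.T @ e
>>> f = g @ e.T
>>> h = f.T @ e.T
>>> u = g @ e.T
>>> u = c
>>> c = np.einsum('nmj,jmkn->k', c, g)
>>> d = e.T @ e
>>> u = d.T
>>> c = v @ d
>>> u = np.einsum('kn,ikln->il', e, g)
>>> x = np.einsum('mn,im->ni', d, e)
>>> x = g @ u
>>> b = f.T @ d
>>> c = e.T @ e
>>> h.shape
(7, 2, 7, 7)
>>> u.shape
(37, 2)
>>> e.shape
(7, 37)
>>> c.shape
(37, 37)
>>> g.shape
(37, 7, 2, 37)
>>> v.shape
(37, 7, 37)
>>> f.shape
(37, 7, 2, 7)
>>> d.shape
(37, 37)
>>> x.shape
(37, 7, 2, 2)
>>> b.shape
(7, 2, 7, 37)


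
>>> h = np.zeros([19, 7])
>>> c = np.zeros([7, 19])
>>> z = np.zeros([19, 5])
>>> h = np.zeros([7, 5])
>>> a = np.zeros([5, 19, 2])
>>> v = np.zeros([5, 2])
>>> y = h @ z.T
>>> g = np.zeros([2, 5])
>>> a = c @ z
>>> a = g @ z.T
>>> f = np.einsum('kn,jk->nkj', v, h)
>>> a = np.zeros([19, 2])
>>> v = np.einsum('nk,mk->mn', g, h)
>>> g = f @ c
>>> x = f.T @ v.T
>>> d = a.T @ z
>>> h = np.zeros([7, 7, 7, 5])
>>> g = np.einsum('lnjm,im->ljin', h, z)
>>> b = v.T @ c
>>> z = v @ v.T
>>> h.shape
(7, 7, 7, 5)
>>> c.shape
(7, 19)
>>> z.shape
(7, 7)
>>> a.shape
(19, 2)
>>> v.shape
(7, 2)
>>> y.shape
(7, 19)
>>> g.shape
(7, 7, 19, 7)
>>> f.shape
(2, 5, 7)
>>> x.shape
(7, 5, 7)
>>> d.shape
(2, 5)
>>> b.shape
(2, 19)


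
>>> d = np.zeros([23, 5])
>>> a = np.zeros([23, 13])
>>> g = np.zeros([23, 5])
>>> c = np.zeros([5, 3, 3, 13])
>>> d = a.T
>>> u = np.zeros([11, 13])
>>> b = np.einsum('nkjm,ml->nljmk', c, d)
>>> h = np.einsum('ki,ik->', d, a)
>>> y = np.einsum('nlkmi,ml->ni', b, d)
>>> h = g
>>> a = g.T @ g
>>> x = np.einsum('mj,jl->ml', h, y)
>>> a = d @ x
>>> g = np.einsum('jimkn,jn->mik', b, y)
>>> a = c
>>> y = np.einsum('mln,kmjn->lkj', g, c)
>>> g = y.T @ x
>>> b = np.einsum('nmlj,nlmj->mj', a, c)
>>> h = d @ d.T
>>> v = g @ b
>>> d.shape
(13, 23)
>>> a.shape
(5, 3, 3, 13)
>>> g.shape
(3, 5, 3)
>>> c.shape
(5, 3, 3, 13)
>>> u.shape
(11, 13)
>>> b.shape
(3, 13)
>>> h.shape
(13, 13)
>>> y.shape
(23, 5, 3)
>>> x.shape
(23, 3)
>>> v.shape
(3, 5, 13)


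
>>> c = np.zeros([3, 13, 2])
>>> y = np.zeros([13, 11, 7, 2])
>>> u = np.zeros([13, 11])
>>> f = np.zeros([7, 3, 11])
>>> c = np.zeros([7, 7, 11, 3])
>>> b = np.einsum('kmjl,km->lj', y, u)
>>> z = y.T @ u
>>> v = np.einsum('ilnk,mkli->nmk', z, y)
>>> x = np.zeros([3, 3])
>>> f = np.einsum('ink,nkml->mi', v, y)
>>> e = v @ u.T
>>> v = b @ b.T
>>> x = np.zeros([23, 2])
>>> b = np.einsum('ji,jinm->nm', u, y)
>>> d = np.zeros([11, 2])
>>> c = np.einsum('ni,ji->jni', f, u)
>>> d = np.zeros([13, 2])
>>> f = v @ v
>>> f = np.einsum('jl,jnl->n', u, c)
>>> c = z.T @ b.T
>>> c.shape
(11, 11, 7, 7)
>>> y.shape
(13, 11, 7, 2)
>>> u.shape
(13, 11)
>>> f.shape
(7,)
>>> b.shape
(7, 2)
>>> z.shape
(2, 7, 11, 11)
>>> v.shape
(2, 2)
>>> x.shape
(23, 2)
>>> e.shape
(11, 13, 13)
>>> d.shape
(13, 2)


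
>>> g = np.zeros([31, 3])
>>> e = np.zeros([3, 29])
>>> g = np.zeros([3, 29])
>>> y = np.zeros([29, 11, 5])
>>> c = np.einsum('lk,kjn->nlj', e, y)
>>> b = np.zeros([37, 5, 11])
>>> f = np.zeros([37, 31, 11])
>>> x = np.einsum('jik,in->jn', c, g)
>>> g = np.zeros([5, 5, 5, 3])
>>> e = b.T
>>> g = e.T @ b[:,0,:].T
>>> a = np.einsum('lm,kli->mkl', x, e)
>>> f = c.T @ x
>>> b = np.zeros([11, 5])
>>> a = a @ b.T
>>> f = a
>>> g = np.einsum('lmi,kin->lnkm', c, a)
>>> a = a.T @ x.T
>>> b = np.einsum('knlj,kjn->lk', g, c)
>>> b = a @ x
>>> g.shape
(5, 11, 29, 3)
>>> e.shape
(11, 5, 37)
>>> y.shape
(29, 11, 5)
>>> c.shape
(5, 3, 11)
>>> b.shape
(11, 11, 29)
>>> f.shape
(29, 11, 11)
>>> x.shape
(5, 29)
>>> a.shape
(11, 11, 5)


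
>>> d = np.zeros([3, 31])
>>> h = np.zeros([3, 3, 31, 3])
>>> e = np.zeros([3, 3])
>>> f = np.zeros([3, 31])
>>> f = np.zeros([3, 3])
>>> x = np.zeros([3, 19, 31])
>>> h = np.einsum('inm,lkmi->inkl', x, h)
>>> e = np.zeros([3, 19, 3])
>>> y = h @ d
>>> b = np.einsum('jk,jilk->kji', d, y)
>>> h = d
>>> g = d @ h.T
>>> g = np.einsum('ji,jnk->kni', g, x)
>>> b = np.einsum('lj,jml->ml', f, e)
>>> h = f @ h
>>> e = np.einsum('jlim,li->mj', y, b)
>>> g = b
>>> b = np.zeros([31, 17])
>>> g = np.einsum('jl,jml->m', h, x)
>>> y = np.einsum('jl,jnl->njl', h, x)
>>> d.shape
(3, 31)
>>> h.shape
(3, 31)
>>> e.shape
(31, 3)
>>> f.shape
(3, 3)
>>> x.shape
(3, 19, 31)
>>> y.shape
(19, 3, 31)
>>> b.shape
(31, 17)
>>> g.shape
(19,)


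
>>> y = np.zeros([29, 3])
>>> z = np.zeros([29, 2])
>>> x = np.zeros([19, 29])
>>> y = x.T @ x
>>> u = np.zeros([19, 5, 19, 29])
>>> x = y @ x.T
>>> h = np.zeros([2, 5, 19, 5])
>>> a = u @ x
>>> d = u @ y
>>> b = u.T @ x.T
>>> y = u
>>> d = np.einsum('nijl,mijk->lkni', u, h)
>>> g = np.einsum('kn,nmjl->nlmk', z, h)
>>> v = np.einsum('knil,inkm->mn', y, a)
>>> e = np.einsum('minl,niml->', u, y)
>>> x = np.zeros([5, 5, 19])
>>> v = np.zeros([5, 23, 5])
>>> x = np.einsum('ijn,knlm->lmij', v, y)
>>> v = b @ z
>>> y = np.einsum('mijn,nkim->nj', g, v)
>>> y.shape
(29, 5)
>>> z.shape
(29, 2)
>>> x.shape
(19, 29, 5, 23)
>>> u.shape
(19, 5, 19, 29)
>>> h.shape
(2, 5, 19, 5)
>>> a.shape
(19, 5, 19, 19)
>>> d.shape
(29, 5, 19, 5)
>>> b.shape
(29, 19, 5, 29)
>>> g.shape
(2, 5, 5, 29)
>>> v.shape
(29, 19, 5, 2)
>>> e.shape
()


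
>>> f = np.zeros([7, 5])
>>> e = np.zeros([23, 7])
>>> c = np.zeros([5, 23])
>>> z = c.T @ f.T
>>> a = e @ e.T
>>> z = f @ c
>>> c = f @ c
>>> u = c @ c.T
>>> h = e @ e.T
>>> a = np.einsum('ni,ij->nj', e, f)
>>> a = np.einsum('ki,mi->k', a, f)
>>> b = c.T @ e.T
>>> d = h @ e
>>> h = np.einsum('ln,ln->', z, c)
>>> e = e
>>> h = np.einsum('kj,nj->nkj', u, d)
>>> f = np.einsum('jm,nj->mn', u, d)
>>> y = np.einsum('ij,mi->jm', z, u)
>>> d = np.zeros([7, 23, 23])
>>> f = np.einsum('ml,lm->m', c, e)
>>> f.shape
(7,)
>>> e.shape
(23, 7)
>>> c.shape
(7, 23)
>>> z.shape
(7, 23)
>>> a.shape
(23,)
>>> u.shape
(7, 7)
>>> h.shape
(23, 7, 7)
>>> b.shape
(23, 23)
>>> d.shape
(7, 23, 23)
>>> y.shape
(23, 7)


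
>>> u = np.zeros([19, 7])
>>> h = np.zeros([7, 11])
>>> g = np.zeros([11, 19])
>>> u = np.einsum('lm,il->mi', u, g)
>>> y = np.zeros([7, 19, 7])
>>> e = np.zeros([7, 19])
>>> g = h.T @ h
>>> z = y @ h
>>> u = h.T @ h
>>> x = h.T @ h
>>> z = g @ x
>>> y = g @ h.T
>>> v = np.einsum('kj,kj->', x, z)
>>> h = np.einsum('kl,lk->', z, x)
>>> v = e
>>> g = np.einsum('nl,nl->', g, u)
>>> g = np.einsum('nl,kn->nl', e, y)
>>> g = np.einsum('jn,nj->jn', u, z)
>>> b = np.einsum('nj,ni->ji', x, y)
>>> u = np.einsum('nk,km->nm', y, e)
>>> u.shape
(11, 19)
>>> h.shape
()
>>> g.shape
(11, 11)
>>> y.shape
(11, 7)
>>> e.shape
(7, 19)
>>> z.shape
(11, 11)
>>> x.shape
(11, 11)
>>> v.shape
(7, 19)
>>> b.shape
(11, 7)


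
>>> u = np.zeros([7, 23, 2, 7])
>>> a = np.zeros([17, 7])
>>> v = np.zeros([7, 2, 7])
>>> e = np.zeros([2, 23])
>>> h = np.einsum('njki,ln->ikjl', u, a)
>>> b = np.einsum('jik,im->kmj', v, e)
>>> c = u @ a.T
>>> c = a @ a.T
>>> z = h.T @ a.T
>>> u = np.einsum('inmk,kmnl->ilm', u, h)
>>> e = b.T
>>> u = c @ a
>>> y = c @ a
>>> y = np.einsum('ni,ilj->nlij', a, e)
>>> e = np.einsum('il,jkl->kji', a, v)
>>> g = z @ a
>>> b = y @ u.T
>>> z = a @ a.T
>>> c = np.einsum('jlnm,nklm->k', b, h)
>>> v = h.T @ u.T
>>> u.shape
(17, 7)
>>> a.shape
(17, 7)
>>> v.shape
(17, 23, 2, 17)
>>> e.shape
(2, 7, 17)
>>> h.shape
(7, 2, 23, 17)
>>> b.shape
(17, 23, 7, 17)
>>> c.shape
(2,)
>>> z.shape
(17, 17)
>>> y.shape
(17, 23, 7, 7)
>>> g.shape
(17, 23, 2, 7)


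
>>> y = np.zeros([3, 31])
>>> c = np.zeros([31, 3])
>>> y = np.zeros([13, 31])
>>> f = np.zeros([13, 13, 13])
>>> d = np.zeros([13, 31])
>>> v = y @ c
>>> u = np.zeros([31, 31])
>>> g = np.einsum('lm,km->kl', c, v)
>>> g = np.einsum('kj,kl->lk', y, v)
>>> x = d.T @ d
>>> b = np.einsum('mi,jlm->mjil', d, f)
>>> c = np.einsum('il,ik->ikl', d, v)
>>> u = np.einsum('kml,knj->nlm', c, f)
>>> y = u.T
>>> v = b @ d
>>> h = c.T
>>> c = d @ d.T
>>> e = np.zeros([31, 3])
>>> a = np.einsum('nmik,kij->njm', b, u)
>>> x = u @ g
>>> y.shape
(3, 31, 13)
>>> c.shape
(13, 13)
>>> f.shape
(13, 13, 13)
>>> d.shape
(13, 31)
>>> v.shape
(13, 13, 31, 31)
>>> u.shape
(13, 31, 3)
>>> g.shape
(3, 13)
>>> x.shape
(13, 31, 13)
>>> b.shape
(13, 13, 31, 13)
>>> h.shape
(31, 3, 13)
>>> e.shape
(31, 3)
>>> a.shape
(13, 3, 13)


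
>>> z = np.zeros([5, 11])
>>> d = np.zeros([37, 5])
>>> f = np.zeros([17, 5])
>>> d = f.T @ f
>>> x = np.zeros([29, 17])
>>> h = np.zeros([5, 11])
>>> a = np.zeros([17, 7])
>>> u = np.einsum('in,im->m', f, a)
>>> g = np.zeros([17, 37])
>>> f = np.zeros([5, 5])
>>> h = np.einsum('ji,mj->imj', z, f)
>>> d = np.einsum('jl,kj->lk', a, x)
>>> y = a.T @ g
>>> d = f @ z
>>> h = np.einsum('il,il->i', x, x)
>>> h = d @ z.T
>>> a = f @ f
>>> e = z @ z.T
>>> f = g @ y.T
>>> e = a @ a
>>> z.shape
(5, 11)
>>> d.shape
(5, 11)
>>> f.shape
(17, 7)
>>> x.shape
(29, 17)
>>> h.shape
(5, 5)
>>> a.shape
(5, 5)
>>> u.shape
(7,)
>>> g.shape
(17, 37)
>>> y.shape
(7, 37)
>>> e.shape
(5, 5)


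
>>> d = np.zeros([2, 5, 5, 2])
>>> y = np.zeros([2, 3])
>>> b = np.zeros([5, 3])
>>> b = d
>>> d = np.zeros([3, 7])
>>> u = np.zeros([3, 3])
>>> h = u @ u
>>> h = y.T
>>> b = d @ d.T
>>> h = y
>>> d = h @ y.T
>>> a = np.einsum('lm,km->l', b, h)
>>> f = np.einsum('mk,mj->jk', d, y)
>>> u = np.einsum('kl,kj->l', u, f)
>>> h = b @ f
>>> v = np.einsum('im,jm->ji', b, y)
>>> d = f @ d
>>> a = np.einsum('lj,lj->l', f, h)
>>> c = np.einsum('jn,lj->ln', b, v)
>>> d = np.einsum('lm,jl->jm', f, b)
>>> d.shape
(3, 2)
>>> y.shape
(2, 3)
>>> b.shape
(3, 3)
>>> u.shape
(3,)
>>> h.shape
(3, 2)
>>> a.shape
(3,)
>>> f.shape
(3, 2)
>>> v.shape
(2, 3)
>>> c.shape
(2, 3)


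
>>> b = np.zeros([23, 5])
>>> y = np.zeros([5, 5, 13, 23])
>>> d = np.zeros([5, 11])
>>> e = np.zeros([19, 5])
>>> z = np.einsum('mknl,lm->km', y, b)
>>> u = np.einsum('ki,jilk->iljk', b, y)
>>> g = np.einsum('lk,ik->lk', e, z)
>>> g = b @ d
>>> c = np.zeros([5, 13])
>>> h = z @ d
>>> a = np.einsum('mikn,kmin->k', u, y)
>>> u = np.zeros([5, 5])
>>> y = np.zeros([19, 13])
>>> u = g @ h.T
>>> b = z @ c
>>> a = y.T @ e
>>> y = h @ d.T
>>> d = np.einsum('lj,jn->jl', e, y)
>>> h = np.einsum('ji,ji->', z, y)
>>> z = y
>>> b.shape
(5, 13)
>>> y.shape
(5, 5)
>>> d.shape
(5, 19)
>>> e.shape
(19, 5)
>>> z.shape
(5, 5)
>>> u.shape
(23, 5)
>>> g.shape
(23, 11)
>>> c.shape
(5, 13)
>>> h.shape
()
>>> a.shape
(13, 5)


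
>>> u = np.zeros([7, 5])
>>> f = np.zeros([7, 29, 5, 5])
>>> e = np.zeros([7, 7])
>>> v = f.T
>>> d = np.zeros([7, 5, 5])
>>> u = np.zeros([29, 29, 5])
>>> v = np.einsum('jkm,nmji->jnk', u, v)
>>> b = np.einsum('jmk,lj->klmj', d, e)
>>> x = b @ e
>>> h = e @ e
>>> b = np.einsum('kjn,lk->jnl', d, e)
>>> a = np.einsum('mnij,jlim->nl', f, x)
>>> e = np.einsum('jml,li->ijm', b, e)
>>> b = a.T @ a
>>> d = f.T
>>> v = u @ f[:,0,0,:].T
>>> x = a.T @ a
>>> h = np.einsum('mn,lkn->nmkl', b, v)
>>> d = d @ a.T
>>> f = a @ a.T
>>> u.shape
(29, 29, 5)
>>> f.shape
(29, 29)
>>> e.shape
(7, 5, 5)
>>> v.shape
(29, 29, 7)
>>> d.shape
(5, 5, 29, 29)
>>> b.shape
(7, 7)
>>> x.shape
(7, 7)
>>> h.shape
(7, 7, 29, 29)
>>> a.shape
(29, 7)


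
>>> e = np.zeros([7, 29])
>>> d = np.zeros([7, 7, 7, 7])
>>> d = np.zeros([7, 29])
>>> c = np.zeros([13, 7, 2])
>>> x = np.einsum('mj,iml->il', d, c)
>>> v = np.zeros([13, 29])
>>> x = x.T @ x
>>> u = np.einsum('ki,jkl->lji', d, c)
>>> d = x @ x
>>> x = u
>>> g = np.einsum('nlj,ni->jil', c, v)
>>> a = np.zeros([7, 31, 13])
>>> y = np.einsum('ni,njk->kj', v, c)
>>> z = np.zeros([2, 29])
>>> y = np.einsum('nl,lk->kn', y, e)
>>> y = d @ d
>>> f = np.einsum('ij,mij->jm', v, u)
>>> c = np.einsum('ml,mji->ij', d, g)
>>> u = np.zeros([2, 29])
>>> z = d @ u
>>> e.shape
(7, 29)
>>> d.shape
(2, 2)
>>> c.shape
(7, 29)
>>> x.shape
(2, 13, 29)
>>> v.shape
(13, 29)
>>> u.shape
(2, 29)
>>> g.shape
(2, 29, 7)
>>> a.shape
(7, 31, 13)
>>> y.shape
(2, 2)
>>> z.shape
(2, 29)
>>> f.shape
(29, 2)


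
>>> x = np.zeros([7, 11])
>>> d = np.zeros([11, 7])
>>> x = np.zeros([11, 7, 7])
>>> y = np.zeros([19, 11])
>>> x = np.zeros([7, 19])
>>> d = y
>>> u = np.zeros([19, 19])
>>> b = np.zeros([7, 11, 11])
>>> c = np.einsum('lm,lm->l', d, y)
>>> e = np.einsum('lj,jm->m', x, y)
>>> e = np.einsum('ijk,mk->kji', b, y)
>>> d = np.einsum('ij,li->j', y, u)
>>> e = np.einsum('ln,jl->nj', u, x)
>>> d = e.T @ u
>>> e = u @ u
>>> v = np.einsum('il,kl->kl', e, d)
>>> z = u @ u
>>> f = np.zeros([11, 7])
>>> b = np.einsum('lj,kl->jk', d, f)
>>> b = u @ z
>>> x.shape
(7, 19)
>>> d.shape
(7, 19)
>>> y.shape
(19, 11)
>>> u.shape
(19, 19)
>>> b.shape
(19, 19)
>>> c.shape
(19,)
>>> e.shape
(19, 19)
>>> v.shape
(7, 19)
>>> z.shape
(19, 19)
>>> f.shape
(11, 7)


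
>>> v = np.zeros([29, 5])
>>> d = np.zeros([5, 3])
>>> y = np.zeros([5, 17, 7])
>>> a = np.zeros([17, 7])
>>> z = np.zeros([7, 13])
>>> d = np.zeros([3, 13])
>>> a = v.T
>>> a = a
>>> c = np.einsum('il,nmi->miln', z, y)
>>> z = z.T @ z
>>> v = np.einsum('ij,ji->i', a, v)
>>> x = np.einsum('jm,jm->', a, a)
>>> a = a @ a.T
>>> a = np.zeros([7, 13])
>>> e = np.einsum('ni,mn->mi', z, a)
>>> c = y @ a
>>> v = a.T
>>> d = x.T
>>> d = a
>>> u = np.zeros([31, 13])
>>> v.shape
(13, 7)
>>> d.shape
(7, 13)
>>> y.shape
(5, 17, 7)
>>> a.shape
(7, 13)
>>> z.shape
(13, 13)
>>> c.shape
(5, 17, 13)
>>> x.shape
()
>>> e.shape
(7, 13)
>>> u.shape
(31, 13)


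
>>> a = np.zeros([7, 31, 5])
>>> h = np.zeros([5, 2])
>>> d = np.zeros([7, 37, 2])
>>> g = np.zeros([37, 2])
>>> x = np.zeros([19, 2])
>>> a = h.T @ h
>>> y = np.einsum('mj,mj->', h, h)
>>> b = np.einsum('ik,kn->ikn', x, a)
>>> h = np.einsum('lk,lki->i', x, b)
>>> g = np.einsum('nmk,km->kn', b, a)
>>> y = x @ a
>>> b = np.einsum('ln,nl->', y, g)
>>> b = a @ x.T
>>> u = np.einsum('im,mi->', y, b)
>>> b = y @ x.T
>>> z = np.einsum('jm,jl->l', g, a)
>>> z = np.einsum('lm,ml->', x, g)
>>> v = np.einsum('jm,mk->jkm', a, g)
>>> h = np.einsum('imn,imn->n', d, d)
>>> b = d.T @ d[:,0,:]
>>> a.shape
(2, 2)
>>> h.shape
(2,)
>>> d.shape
(7, 37, 2)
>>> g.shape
(2, 19)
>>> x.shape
(19, 2)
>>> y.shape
(19, 2)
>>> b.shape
(2, 37, 2)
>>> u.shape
()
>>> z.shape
()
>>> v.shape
(2, 19, 2)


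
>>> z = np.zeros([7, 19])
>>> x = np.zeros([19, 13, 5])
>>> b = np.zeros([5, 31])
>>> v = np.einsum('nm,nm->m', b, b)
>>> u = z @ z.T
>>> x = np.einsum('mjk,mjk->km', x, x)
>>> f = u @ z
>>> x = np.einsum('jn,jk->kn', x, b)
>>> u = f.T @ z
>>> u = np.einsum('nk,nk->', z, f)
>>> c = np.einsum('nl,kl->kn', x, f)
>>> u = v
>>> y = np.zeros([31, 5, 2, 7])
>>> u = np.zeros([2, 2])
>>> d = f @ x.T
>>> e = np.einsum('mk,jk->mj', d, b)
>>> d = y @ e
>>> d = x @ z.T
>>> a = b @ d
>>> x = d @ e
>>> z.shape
(7, 19)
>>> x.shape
(31, 5)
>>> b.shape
(5, 31)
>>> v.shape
(31,)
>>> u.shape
(2, 2)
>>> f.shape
(7, 19)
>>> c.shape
(7, 31)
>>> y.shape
(31, 5, 2, 7)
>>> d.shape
(31, 7)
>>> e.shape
(7, 5)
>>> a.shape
(5, 7)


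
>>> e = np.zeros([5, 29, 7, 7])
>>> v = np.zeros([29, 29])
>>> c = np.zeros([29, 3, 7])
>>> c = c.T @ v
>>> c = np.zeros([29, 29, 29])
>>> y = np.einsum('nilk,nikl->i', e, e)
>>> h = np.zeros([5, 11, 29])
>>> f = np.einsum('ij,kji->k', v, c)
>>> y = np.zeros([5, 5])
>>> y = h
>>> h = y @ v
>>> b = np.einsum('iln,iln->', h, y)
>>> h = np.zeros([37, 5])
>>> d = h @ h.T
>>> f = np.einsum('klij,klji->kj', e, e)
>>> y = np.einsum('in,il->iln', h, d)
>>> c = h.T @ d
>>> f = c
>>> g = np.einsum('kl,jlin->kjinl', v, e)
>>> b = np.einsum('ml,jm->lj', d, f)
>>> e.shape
(5, 29, 7, 7)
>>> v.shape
(29, 29)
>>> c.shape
(5, 37)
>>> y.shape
(37, 37, 5)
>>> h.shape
(37, 5)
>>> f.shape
(5, 37)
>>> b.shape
(37, 5)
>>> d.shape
(37, 37)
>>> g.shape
(29, 5, 7, 7, 29)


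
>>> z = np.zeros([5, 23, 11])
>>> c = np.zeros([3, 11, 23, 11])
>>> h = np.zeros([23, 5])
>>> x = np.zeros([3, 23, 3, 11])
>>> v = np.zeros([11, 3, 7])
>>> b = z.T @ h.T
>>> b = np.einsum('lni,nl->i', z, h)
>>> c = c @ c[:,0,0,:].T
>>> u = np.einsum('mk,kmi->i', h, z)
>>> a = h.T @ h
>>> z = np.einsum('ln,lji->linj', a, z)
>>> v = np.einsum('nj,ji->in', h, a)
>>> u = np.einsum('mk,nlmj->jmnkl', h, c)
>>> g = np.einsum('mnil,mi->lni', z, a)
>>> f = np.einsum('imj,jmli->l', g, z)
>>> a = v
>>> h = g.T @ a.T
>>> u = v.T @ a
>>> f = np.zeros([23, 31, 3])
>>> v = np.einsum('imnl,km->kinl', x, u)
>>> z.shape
(5, 11, 5, 23)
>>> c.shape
(3, 11, 23, 3)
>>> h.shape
(5, 11, 5)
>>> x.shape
(3, 23, 3, 11)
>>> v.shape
(23, 3, 3, 11)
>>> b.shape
(11,)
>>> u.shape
(23, 23)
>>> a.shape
(5, 23)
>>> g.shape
(23, 11, 5)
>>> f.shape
(23, 31, 3)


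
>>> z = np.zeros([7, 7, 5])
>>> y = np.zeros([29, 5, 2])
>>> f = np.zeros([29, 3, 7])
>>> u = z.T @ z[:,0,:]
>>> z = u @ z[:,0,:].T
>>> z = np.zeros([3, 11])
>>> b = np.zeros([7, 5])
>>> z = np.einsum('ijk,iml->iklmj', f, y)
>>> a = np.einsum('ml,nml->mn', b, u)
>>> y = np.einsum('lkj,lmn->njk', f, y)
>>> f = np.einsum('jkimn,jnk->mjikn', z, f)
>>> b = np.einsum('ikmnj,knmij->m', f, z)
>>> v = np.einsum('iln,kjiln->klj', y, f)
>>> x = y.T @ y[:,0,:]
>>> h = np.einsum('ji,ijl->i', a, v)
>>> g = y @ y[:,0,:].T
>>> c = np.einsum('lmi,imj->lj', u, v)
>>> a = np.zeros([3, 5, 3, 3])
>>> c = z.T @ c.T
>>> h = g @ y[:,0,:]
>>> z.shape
(29, 7, 2, 5, 3)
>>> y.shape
(2, 7, 3)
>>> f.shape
(5, 29, 2, 7, 3)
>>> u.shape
(5, 7, 5)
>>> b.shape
(2,)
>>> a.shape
(3, 5, 3, 3)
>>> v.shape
(5, 7, 29)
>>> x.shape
(3, 7, 3)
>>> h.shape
(2, 7, 3)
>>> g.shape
(2, 7, 2)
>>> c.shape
(3, 5, 2, 7, 5)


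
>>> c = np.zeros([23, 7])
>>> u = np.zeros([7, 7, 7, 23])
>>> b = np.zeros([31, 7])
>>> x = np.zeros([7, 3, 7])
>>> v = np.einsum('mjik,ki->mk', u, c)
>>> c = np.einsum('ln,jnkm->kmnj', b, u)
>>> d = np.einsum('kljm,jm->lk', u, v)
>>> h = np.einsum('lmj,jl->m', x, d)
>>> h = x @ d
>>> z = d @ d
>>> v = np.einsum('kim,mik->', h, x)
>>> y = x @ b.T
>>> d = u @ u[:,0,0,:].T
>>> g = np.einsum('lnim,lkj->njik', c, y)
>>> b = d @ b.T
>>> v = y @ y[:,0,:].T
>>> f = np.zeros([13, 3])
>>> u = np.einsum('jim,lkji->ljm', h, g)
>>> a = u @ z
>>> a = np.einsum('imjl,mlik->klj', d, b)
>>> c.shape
(7, 23, 7, 7)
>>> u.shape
(23, 7, 7)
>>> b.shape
(7, 7, 7, 31)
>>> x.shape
(7, 3, 7)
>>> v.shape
(7, 3, 7)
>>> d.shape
(7, 7, 7, 7)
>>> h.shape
(7, 3, 7)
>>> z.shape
(7, 7)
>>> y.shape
(7, 3, 31)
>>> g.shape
(23, 31, 7, 3)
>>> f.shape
(13, 3)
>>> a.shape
(31, 7, 7)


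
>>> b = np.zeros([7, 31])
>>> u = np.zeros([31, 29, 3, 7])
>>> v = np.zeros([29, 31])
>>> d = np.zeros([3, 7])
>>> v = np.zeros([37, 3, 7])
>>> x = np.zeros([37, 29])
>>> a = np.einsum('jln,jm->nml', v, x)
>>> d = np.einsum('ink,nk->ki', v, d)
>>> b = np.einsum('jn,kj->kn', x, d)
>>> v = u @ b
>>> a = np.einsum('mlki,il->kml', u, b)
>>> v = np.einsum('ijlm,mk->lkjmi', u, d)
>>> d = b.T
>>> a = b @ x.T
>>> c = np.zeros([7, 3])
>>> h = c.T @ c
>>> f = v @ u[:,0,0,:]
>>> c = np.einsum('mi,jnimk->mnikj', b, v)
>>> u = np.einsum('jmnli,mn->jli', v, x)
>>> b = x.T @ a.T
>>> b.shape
(29, 7)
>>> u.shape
(3, 7, 31)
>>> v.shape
(3, 37, 29, 7, 31)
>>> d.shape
(29, 7)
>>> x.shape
(37, 29)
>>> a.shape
(7, 37)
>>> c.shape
(7, 37, 29, 31, 3)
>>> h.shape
(3, 3)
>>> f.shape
(3, 37, 29, 7, 7)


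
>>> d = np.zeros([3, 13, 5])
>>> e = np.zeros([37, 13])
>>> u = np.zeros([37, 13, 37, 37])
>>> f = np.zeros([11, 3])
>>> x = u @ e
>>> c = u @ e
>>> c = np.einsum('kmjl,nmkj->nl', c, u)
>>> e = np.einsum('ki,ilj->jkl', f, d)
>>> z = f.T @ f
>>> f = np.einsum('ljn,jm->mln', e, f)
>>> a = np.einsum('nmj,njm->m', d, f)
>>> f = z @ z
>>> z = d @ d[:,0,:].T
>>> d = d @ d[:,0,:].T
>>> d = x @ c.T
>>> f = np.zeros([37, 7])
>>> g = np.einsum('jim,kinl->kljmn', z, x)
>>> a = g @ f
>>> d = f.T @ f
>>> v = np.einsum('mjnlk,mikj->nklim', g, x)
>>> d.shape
(7, 7)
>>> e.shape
(5, 11, 13)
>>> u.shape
(37, 13, 37, 37)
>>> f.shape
(37, 7)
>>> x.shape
(37, 13, 37, 13)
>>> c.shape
(37, 13)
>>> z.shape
(3, 13, 3)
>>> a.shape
(37, 13, 3, 3, 7)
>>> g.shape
(37, 13, 3, 3, 37)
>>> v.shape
(3, 37, 3, 13, 37)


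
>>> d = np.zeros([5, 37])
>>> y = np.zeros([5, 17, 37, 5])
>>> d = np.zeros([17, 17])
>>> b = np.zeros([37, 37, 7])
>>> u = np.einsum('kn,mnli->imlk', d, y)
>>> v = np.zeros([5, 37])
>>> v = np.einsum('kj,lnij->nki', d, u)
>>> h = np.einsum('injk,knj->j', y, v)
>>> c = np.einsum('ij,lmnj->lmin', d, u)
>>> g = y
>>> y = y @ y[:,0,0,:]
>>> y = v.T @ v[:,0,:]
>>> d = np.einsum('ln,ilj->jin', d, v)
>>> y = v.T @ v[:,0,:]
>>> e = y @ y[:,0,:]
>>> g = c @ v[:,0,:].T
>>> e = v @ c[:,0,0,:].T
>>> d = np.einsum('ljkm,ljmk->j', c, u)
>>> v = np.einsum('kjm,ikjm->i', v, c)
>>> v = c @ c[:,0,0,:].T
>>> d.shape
(5,)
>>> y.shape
(37, 17, 37)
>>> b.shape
(37, 37, 7)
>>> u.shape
(5, 5, 37, 17)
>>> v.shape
(5, 5, 17, 5)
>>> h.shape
(37,)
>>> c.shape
(5, 5, 17, 37)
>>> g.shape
(5, 5, 17, 5)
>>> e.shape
(5, 17, 5)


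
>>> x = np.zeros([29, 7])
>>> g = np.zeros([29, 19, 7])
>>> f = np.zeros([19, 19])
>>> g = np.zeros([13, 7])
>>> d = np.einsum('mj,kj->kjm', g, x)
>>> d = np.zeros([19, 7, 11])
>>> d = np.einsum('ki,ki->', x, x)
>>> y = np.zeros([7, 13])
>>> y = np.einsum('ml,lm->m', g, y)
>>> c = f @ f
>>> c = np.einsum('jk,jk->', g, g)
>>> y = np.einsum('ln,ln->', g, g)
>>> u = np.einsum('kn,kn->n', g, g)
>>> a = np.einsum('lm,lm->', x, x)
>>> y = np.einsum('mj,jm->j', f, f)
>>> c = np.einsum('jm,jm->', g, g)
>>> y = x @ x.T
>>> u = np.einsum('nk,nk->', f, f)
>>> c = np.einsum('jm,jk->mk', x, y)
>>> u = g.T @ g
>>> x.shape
(29, 7)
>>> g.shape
(13, 7)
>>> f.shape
(19, 19)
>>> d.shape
()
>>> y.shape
(29, 29)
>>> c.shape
(7, 29)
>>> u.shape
(7, 7)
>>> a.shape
()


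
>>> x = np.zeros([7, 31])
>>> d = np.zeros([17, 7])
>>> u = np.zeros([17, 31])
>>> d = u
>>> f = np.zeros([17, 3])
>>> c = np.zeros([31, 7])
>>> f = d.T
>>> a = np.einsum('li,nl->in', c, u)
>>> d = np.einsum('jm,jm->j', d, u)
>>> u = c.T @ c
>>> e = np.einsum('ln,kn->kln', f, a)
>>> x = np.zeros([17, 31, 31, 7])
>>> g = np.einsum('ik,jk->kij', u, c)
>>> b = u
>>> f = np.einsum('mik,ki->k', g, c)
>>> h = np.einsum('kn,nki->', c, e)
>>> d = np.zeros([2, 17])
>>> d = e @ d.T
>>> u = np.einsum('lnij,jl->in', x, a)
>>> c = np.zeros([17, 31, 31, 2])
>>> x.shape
(17, 31, 31, 7)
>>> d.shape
(7, 31, 2)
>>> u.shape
(31, 31)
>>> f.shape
(31,)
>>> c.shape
(17, 31, 31, 2)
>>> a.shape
(7, 17)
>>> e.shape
(7, 31, 17)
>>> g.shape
(7, 7, 31)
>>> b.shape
(7, 7)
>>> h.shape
()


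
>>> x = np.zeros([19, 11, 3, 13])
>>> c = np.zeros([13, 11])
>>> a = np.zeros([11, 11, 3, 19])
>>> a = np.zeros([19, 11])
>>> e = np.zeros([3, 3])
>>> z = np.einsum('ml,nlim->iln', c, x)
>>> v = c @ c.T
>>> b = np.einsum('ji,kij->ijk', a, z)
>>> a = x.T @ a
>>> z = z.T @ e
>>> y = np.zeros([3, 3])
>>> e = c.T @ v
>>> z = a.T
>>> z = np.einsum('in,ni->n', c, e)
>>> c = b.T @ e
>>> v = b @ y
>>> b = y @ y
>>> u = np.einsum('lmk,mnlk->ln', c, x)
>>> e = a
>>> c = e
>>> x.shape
(19, 11, 3, 13)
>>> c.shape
(13, 3, 11, 11)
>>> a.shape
(13, 3, 11, 11)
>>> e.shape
(13, 3, 11, 11)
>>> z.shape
(11,)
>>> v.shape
(11, 19, 3)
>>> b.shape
(3, 3)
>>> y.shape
(3, 3)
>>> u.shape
(3, 11)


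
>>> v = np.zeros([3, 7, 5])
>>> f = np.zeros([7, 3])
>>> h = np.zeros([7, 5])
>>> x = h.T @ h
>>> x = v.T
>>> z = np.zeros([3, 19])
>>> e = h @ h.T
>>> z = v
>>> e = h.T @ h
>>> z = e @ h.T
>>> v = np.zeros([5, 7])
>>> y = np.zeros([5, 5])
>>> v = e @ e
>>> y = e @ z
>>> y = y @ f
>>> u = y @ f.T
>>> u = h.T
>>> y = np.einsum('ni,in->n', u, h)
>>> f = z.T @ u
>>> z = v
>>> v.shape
(5, 5)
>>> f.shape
(7, 7)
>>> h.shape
(7, 5)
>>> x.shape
(5, 7, 3)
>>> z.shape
(5, 5)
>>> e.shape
(5, 5)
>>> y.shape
(5,)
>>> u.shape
(5, 7)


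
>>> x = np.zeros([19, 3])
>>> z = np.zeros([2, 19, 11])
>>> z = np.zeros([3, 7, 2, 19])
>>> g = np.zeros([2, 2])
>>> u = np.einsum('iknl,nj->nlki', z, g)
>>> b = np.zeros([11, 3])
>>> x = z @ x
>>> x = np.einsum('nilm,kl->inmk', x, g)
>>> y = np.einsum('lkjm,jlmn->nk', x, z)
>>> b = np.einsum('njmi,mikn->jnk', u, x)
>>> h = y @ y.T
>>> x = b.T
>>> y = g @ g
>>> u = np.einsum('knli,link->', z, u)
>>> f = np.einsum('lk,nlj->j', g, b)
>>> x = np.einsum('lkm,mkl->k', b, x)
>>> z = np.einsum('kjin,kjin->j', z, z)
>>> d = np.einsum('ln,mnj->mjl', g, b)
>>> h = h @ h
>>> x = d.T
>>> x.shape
(2, 3, 19)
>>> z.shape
(7,)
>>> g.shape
(2, 2)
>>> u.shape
()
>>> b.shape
(19, 2, 3)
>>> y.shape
(2, 2)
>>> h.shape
(19, 19)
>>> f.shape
(3,)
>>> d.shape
(19, 3, 2)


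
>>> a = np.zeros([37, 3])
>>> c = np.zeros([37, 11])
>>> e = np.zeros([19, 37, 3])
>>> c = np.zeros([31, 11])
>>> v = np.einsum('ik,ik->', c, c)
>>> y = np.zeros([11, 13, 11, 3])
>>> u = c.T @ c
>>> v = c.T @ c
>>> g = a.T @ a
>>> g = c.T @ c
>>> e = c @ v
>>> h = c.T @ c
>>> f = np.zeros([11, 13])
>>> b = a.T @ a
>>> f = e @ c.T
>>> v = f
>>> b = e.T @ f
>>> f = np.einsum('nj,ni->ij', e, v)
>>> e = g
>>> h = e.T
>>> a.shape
(37, 3)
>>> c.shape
(31, 11)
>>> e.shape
(11, 11)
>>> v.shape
(31, 31)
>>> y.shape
(11, 13, 11, 3)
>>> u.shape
(11, 11)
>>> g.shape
(11, 11)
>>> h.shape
(11, 11)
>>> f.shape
(31, 11)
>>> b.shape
(11, 31)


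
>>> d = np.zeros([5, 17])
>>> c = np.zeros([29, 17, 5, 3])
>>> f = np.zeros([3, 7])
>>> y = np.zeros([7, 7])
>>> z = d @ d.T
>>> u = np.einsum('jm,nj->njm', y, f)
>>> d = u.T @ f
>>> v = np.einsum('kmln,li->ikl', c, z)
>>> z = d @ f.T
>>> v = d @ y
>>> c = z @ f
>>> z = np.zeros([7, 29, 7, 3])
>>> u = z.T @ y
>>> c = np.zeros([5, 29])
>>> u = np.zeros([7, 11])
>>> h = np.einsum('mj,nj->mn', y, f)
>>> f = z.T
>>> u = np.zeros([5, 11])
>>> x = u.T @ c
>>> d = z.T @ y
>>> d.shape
(3, 7, 29, 7)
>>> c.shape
(5, 29)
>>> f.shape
(3, 7, 29, 7)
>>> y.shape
(7, 7)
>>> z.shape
(7, 29, 7, 3)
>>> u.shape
(5, 11)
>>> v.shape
(7, 7, 7)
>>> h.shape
(7, 3)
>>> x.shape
(11, 29)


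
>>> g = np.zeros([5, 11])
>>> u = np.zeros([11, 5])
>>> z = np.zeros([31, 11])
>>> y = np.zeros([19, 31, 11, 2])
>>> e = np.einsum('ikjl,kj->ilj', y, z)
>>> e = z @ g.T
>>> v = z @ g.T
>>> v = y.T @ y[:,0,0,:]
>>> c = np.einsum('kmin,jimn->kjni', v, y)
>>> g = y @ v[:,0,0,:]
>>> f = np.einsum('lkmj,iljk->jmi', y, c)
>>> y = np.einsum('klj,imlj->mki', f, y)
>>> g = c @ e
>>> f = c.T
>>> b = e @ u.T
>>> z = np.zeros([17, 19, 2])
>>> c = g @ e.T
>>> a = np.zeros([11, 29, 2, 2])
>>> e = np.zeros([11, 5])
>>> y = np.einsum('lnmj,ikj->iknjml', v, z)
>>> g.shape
(2, 19, 2, 5)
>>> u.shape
(11, 5)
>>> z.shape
(17, 19, 2)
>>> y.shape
(17, 19, 11, 2, 31, 2)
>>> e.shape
(11, 5)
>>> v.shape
(2, 11, 31, 2)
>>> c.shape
(2, 19, 2, 31)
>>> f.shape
(31, 2, 19, 2)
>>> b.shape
(31, 11)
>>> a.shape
(11, 29, 2, 2)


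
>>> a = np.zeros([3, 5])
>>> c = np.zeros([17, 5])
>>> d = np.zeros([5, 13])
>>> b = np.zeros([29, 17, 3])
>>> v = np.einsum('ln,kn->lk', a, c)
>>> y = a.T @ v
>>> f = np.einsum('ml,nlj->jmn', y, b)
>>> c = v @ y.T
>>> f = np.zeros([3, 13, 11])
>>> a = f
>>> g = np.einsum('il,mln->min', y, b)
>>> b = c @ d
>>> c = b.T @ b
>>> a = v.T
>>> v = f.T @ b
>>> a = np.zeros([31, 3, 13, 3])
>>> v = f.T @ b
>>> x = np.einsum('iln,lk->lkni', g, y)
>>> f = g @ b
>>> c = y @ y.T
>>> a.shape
(31, 3, 13, 3)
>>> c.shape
(5, 5)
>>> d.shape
(5, 13)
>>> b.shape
(3, 13)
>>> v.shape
(11, 13, 13)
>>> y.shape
(5, 17)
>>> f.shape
(29, 5, 13)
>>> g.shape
(29, 5, 3)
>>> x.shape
(5, 17, 3, 29)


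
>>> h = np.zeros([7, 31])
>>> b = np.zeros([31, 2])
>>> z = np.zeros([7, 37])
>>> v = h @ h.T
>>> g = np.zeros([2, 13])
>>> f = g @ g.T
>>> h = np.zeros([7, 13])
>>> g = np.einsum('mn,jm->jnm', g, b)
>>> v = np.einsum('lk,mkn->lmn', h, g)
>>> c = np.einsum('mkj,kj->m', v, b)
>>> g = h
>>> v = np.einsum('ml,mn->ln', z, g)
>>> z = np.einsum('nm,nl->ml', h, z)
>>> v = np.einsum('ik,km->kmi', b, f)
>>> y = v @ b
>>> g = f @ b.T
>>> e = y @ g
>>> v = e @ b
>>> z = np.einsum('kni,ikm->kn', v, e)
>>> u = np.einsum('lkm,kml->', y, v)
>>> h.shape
(7, 13)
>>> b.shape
(31, 2)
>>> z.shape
(2, 2)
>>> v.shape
(2, 2, 2)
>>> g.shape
(2, 31)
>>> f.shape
(2, 2)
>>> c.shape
(7,)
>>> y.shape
(2, 2, 2)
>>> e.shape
(2, 2, 31)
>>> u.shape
()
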